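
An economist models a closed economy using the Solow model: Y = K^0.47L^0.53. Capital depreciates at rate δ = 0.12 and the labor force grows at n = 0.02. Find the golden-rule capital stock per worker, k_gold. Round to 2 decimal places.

Capital per worker breaks even when investment replaces (n + δ)·k; here n + δ = 0.14.
At the golden rule the marginal product of capital equals n+δ: 0.47·k^(0.47−1) = 0.14. Solving, k_gold = (0.47/0.14)^(1/0.53) ≈ 9.8264.

k_gold ≈ 9.83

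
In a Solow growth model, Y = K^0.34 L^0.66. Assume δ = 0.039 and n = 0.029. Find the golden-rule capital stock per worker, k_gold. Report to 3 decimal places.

k_gold ≈ 11.456

n + δ = 0.029 + 0.039 = 0.068.
At the golden rule the marginal product of capital equals n+δ: 0.34·k^(0.34−1) = 0.068. Solving, k_gold = (0.34/0.068)^(1/0.66) ≈ 11.4563.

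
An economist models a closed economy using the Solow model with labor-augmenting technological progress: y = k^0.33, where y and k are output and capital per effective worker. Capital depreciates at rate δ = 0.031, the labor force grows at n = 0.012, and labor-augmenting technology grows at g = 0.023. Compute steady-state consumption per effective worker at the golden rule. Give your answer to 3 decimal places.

c_gold ≈ 1.480

The effective depreciation rate is n + g + δ = 0.012 + 0.023 + 0.031 = 0.066.
Maximizing c = f(k) − (n+g+δ)·k gives f'(k) = n+g+δ, i.e. 0.33·k^(0.33−1) = 0.066, so k_gold = (0.33/0.066)^(1/0.67) ≈ 11.0469.
y_gold = 11.0469^0.33 ≈ 2.2094.
c_gold = y_gold − (n+g+δ)·k_gold = 2.2094 − 0.066·11.0469 ≈ 1.4803.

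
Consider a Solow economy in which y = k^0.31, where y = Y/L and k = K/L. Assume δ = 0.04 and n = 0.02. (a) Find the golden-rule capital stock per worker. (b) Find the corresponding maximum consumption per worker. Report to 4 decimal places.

Capital per worker breaks even when investment replaces (n + δ)·k; here n + δ = 0.06.
Maximizing c = f(k) − (n+δ)·k gives f'(k) = n+δ, i.e. 0.31·k^(0.31−1) = 0.06, so k_gold = (0.31/0.06)^(1/0.69) ≈ 10.8053.
y_gold = 10.8053^0.31 ≈ 2.0914; c_gold = y_gold − 0.06·k_gold ≈ 1.4430.

(a) k_gold ≈ 10.8053; (b) c_gold ≈ 1.4430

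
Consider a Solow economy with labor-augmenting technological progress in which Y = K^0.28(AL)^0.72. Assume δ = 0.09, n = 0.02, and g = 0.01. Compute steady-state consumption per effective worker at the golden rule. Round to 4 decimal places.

c_gold ≈ 1.0010

n + g + δ = 0.02 + 0.01 + 0.09 = 0.12.
Maximizing c = f(k) − (n+g+δ)·k gives f'(k) = n+g+δ, i.e. 0.28·k^(0.28−1) = 0.12, so k_gold = (0.28/0.12)^(1/0.72) ≈ 3.2440.
y_gold = 3.2440^0.28 ≈ 1.3903.
c_gold = y_gold − (n+g+δ)·k_gold = 1.3903 − 0.12·3.2440 ≈ 1.0010.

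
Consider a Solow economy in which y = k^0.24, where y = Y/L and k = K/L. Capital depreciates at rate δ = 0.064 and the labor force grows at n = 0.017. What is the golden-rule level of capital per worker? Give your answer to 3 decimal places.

k_gold ≈ 4.175

The effective depreciation rate is n + δ = 0.017 + 0.064 = 0.081.
At the golden rule the marginal product of capital equals n+δ: 0.24·k^(0.24−1) = 0.081. Solving, k_gold = (0.24/0.081)^(1/0.76) ≈ 4.1753.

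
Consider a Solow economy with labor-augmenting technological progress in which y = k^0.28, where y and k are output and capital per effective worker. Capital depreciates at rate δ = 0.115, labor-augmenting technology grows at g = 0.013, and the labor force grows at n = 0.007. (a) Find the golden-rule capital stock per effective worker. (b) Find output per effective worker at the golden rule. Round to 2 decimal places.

Break-even investment rate: n + g + δ = 0.007 + 0.013 + 0.115 = 0.135.
Golden rule sets MPK = n+g+δ: 0.28·k^(0.28−1) = 0.135, so k_gold = (0.28/0.135)^(1/0.72) ≈ 2.7544.
y_gold = 2.7544^0.28 ≈ 1.3280.

(a) k_gold ≈ 2.75; (b) y_gold ≈ 1.33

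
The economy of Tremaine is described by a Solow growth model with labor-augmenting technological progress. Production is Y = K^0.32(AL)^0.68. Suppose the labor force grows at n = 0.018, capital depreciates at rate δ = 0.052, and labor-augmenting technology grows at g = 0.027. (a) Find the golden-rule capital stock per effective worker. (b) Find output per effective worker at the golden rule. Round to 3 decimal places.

n + g + δ = 0.018 + 0.027 + 0.052 = 0.097.
Maximizing c = f(k) − (n+g+δ)·k gives f'(k) = n+g+δ, i.e. 0.32·k^(0.32−1) = 0.097, so k_gold = (0.32/0.097)^(1/0.68) ≈ 5.7852.
y_gold = 5.7852^0.32 ≈ 1.7536.

(a) k_gold ≈ 5.785; (b) y_gold ≈ 1.754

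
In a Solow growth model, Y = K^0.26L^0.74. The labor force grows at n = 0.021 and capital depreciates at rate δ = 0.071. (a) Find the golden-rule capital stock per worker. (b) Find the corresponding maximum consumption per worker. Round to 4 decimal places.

(a) k_gold ≈ 4.0711; (b) c_gold ≈ 1.0660

n + δ = 0.021 + 0.071 = 0.092.
At the golden rule the marginal product of capital equals n+δ: 0.26·k^(0.26−1) = 0.092. Solving, k_gold = (0.26/0.092)^(1/0.74) ≈ 4.0711.
y_gold = 4.0711^0.26 ≈ 1.4405; c_gold = y_gold − 0.092·k_gold ≈ 1.0660.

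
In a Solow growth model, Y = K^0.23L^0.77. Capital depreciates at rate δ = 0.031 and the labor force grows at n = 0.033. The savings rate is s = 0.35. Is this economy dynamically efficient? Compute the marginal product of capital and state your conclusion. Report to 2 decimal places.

dynamically inefficient; MPK ≈ 0.04

The effective depreciation rate is n + δ = 0.033 + 0.031 = 0.064.
Steady-state k*: s·k^0.23 = 0.064·k gives k* = (0.35/0.064)^(1/0.77) ≈ 9.0844.
MPK = 0.23·9.0844^(-0.77) ≈ 0.0421.
MPK < n+δ = 0.064, so the economy is dynamically inefficient (over-saving).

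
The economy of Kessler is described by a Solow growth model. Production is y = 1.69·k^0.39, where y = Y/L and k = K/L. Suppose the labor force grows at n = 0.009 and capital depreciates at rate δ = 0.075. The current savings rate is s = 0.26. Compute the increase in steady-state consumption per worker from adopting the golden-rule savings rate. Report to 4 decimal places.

Break-even investment rate: n + δ = 0.009 + 0.075 = 0.084.
Current steady state (s = 0.26): k* = (0.26·1.69/0.084)^(1/0.61) ≈ 15.0661, y* = 1.69·15.0661^0.39 ≈ 4.8675, c* = (1−0.26)·4.8675 ≈ 3.6020.
Maximizing c = f(k) − (n+δ)·k gives f'(k) = n+δ, i.e. 0.39·1.69·k^(0.39−1) = 0.084, so k_gold = (0.39·1.69/0.084)^(1/0.61) ≈ 29.2870.
y_gold = 1.69·29.2870^0.39 ≈ 6.3080, c_gold = y_gold − 0.084·k_gold ≈ 3.8479.
Gain: Δc = 3.8479 − 3.6020 ≈ 0.2459.

Δc ≈ 0.2459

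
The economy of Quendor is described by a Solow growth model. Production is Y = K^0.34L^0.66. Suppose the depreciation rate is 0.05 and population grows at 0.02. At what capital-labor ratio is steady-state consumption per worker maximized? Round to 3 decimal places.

Capital per worker breaks even when investment replaces (n + δ)·k; here n + δ = 0.07.
Setting f'(k) = n+δ gives 0.34·k^(0.34−1) = 0.07, hence k_gold = (0.34/0.07)^(1/0.66) ≈ 10.9641.

k_gold ≈ 10.964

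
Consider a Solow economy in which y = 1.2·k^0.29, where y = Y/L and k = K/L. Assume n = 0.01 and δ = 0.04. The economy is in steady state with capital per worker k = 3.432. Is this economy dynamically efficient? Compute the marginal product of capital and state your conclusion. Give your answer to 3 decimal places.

dynamically efficient; MPK ≈ 0.145

The effective depreciation rate is n + δ = 0.01 + 0.04 = 0.05.
MPK = 0.29·1.2·k^(0.29−1) = 0.29·1.2·3.432^(-0.71) ≈ 0.1450.
MPK > 0.05, so the economy is dynamically efficient (under-saving).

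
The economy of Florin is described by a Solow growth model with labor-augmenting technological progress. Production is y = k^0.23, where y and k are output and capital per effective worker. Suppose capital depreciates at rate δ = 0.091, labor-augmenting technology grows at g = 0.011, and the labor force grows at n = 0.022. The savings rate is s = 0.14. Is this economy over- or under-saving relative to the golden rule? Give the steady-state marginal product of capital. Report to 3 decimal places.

Break-even investment rate: n + g + δ = 0.022 + 0.011 + 0.091 = 0.124.
Steady-state k*: s·k^0.23 = 0.124·k gives k* = (0.14/0.124)^(1/0.77) ≈ 1.1707.
MPK = 0.23·1.1707^(-0.77) ≈ 0.2037.
MPK > n+g+δ = 0.124, so the economy is dynamically efficient (under-saving).

under-saving; MPK ≈ 0.204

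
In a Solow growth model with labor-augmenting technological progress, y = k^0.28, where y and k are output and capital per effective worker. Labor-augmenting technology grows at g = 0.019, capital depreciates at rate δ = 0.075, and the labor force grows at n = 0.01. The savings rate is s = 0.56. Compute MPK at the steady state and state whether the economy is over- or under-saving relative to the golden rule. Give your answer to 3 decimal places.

over-saving; MPK ≈ 0.052

Capital per effective worker breaks even when investment replaces (n + g + δ)·k; here n + g + δ = 0.104.
Steady-state k*: s·k^0.28 = 0.104·k gives k* = (0.56/0.104)^(1/0.72) ≈ 10.3632.
MPK = 0.28·10.3632^(-0.72) ≈ 0.0520.
MPK < n+g+δ = 0.104, so the economy is dynamically inefficient (over-saving).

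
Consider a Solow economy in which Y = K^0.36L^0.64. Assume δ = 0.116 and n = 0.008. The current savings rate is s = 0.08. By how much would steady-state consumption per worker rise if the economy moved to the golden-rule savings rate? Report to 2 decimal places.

n + δ = 0.008 + 0.116 = 0.124.
Current steady state (s = 0.08): k* = (0.08/0.124)^(1/0.64) ≈ 0.5042, y* = 0.5042^0.36 ≈ 0.7815, c* = (1−0.08)·0.7815 ≈ 0.7190.
Maximizing c = f(k) − (n+δ)·k gives f'(k) = n+δ, i.e. 0.36·k^(0.36−1) = 0.124, so k_gold = (0.36/0.124)^(1/0.64) ≈ 5.2875.
y_gold = 5.2875^0.36 ≈ 1.8213, c_gold = y_gold − 0.124·k_gold ≈ 1.1656.
Gain: Δc = 1.1656 − 0.7190 ≈ 0.4466.

Δc ≈ 0.45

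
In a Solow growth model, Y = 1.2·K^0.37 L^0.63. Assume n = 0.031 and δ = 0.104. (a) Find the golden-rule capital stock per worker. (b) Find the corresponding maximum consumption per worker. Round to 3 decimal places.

(a) k_gold ≈ 6.618; (b) c_gold ≈ 1.521

Capital per worker breaks even when investment replaces (n + δ)·k; here n + δ = 0.135.
At the golden rule the marginal product of capital equals n+δ: 0.37·1.2·k^(0.37−1) = 0.135. Solving, k_gold = (0.37·1.2/0.135)^(1/0.63) ≈ 6.6178.
y_gold = 1.2·6.6178^0.37 ≈ 2.4146; c_gold = y_gold − 0.135·k_gold ≈ 1.5212.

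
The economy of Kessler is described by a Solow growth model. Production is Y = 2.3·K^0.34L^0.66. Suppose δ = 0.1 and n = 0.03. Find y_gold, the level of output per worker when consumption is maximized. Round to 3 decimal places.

y_gold ≈ 5.797

n + δ = 0.03 + 0.1 = 0.13.
Maximizing c = f(k) − (n+δ)·k gives f'(k) = n+δ, i.e. 0.34·2.3·k^(0.34−1) = 0.13, so k_gold = (0.34·2.3/0.13)^(1/0.66) ≈ 15.1601.
Output: y_gold = 2.3·k_gold^0.34 = 2.3·15.1601^0.34 ≈ 5.7965.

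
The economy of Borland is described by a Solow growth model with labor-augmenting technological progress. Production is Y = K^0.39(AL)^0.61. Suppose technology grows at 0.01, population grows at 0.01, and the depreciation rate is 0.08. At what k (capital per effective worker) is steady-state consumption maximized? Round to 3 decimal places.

n + g + δ = 0.01 + 0.01 + 0.08 = 0.1.
At the golden rule the marginal product of capital equals n+g+δ: 0.39·k^(0.39−1) = 0.1. Solving, k_gold = (0.39/0.1)^(1/0.61) ≈ 9.3102.

k_gold ≈ 9.310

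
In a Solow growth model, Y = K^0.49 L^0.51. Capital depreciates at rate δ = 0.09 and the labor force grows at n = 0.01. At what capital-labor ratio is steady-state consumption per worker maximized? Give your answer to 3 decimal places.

Break-even investment rate: n + δ = 0.01 + 0.09 = 0.1.
Golden rule sets MPK = n+δ: 0.49·k^(0.49−1) = 0.1, so k_gold = (0.49/0.1)^(1/0.51) ≈ 22.5593.

k_gold ≈ 22.559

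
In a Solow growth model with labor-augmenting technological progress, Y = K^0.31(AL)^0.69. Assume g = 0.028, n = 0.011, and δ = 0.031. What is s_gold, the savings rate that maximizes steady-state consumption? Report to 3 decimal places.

s_gold = 0.310

Break-even investment rate: n + g + δ = 0.011 + 0.028 + 0.031 = 0.07.
At the golden rule MPK = n+g+δ, and in any Cobb-Douglas steady state s = (n+g+δ)·k/y = MPK·k/y = capital's share 0.31.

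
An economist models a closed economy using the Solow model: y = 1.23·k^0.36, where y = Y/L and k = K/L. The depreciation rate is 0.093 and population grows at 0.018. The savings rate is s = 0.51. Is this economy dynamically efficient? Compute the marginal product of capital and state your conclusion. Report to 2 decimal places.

The effective depreciation rate is n + δ = 0.018 + 0.093 = 0.111.
Steady-state k*: s·A·k^0.36 = 0.111·k gives k* = (0.51·1.23/0.111)^(1/0.64) ≈ 14.9706.
MPK = 0.36·1.23·14.9706^(-0.64) ≈ 0.0784.
MPK < n+δ = 0.111, so the economy is dynamically inefficient (over-saving).

dynamically inefficient; MPK ≈ 0.08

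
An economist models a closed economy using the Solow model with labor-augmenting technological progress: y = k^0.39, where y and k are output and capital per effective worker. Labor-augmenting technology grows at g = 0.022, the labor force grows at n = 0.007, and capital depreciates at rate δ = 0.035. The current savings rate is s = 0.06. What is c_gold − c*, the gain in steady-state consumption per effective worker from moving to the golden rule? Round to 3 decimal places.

Δc ≈ 1.035

Break-even investment rate: n + g + δ = 0.007 + 0.022 + 0.035 = 0.064.
Current steady state (s = 0.06): k* = (0.06/0.064)^(1/0.61) ≈ 0.8996, y* = 0.8996^0.39 ≈ 0.9596, c* = (1−0.06)·0.9596 ≈ 0.9020.
At the golden rule the marginal product of capital equals n+g+δ: 0.39·k^(0.39−1) = 0.064. Solving, k_gold = (0.39/0.064)^(1/0.61) ≈ 19.3507.
y_gold = 19.3507^0.39 ≈ 3.1755, c_gold = y_gold − 0.064·k_gold ≈ 1.9371.
Gain: Δc = 1.9371 − 0.9020 ≈ 1.0350.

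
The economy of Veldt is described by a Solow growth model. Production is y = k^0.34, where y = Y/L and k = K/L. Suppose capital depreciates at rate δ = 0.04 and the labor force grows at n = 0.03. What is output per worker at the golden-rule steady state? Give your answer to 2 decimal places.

Break-even investment rate: n + δ = 0.03 + 0.04 = 0.07.
At the golden rule the marginal product of capital equals n+δ: 0.34·k^(0.34−1) = 0.07. Solving, k_gold = (0.34/0.07)^(1/0.66) ≈ 10.9641.
Output: y_gold = k_gold^0.34 = 10.9641^0.34 ≈ 2.2573.

y_gold ≈ 2.26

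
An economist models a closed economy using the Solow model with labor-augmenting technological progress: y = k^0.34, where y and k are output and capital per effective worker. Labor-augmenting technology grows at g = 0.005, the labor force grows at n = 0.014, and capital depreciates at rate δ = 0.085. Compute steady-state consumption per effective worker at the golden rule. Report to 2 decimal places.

n + g + δ = 0.014 + 0.005 + 0.085 = 0.104.
At the golden rule the marginal product of capital equals n+g+δ: 0.34·k^(0.34−1) = 0.104. Solving, k_gold = (0.34/0.104)^(1/0.66) ≈ 6.0181.
y_gold = 6.0181^0.34 ≈ 1.8408.
c_gold = y_gold − (n+g+δ)·k_gold = 1.8408 − 0.104·6.0181 ≈ 1.2150.

c_gold ≈ 1.21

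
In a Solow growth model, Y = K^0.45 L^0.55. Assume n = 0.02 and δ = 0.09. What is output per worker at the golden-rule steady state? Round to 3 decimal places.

Capital per worker breaks even when investment replaces (n + δ)·k; here n + δ = 0.11.
Golden rule sets MPK = n+δ: 0.45·k^(0.45−1) = 0.11, so k_gold = (0.45/0.11)^(1/0.55) ≈ 12.9539.
Output: y_gold = k_gold^0.45 = 12.9539^0.45 ≈ 3.1665.

y_gold ≈ 3.167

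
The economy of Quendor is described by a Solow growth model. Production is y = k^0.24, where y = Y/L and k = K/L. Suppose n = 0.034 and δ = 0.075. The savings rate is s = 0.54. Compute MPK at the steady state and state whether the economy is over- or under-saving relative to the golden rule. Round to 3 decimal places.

over-saving; MPK ≈ 0.048

Capital per worker breaks even when investment replaces (n + δ)·k; here n + δ = 0.109.
Steady-state k*: s·k^0.24 = 0.109·k gives k* = (0.54/0.109)^(1/0.76) ≈ 8.2117.
MPK = 0.24·8.2117^(-0.76) ≈ 0.0484.
MPK < n+δ = 0.109, so the economy is dynamically inefficient (over-saving).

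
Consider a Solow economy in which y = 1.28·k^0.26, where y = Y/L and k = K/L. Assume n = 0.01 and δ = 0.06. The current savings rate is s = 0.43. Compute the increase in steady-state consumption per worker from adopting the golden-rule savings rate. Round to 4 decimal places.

Capital per worker breaks even when investment replaces (n + δ)·k; here n + δ = 0.07.
Current steady state (s = 0.43): k* = (0.43·1.28/0.07)^(1/0.74) ≈ 16.2272, y* = 1.28·16.2272^0.26 ≈ 2.6416, c* = (1−0.43)·2.6416 ≈ 1.5057.
Maximizing c = f(k) − (n+δ)·k gives f'(k) = n+δ, i.e. 0.26·1.28·k^(0.26−1) = 0.07, so k_gold = (0.26·1.28/0.07)^(1/0.74) ≈ 8.2220.
y_gold = 1.28·8.2220^0.26 ≈ 2.2136, c_gold = y_gold − 0.07·k_gold ≈ 1.6381.
Gain: Δc = 1.6381 − 1.5057 ≈ 0.1324.

Δc ≈ 0.1324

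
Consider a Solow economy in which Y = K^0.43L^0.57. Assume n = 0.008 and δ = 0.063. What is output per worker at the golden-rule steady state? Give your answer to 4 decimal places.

n + δ = 0.008 + 0.063 = 0.071.
At the golden rule the marginal product of capital equals n+δ: 0.43·k^(0.43−1) = 0.071. Solving, k_gold = (0.43/0.071)^(1/0.57) ≈ 23.5667.
Output: y_gold = k_gold^0.43 = 23.5667^0.43 ≈ 3.8912.

y_gold ≈ 3.8912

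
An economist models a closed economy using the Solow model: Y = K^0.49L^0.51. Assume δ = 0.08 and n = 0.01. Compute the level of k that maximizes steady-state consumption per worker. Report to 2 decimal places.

k_gold ≈ 27.74

Capital per worker breaks even when investment replaces (n + δ)·k; here n + δ = 0.09.
Golden rule sets MPK = n+δ: 0.49·k^(0.49−1) = 0.09, so k_gold = (0.49/0.09)^(1/0.51) ≈ 27.7362.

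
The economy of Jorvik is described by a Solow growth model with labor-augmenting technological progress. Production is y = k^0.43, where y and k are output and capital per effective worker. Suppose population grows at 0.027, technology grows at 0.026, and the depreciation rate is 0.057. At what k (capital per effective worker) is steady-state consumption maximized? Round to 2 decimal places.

Capital per effective worker breaks even when investment replaces (n + g + δ)·k; here n + g + δ = 0.11.
Maximizing c = f(k) − (n+g+δ)·k gives f'(k) = n+g+δ, i.e. 0.43·k^(0.43−1) = 0.11, so k_gold = (0.43/0.11)^(1/0.57) ≈ 10.9328.

k_gold ≈ 10.93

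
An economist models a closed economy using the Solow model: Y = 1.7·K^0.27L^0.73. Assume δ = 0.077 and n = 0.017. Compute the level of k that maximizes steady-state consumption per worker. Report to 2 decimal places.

k_gold ≈ 8.78

Break-even investment rate: n + δ = 0.017 + 0.077 = 0.094.
Golden rule sets MPK = n+δ: 0.27·1.7·k^(0.27−1) = 0.094, so k_gold = (0.27·1.7/0.094)^(1/0.73) ≈ 8.7782.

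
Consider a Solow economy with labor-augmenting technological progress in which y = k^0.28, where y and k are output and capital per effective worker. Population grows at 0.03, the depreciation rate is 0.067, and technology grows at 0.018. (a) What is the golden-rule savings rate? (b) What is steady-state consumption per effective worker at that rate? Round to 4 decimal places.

n + g + δ = 0.03 + 0.018 + 0.067 = 0.115.
For Cobb-Douglas, s_gold equals capital's share: s_gold = 0.28.
Maximizing c = f(k) − (n+g+δ)·k gives f'(k) = n+g+δ, i.e. 0.28·k^(0.28−1) = 0.115, so k_gold = (0.28/0.115)^(1/0.72) ≈ 3.4415.
y_gold = 3.4415^0.28 ≈ 1.4135; c_gold = (1−0.28)·y_gold ≈ 1.0177.

(a) s_gold = 0.2800; (b) c_gold ≈ 1.0177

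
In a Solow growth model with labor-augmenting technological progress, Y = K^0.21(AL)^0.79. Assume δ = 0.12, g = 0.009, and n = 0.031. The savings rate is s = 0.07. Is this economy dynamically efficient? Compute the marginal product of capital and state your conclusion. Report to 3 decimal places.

The effective depreciation rate is n + g + δ = 0.031 + 0.009 + 0.12 = 0.16.
Steady-state k*: s·k^0.21 = 0.16·k gives k* = (0.07/0.16)^(1/0.79) ≈ 0.3512.
MPK = 0.21·0.3512^(-0.79) ≈ 0.4800.
MPK > n+g+δ = 0.16, so the economy is dynamically efficient (under-saving).

dynamically efficient; MPK ≈ 0.480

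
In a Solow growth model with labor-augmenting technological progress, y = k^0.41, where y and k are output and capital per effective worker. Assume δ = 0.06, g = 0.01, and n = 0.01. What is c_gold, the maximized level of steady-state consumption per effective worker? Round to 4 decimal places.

c_gold ≈ 1.8367

Break-even investment rate: n + g + δ = 0.01 + 0.01 + 0.06 = 0.08.
At the golden rule the marginal product of capital equals n+g+δ: 0.41·k^(0.41−1) = 0.08. Solving, k_gold = (0.41/0.08)^(1/0.59) ≈ 15.9541.
y_gold = 15.9541^0.41 ≈ 3.1130.
c_gold = y_gold − (n+g+δ)·k_gold = 3.1130 − 0.08·15.9541 ≈ 1.8367.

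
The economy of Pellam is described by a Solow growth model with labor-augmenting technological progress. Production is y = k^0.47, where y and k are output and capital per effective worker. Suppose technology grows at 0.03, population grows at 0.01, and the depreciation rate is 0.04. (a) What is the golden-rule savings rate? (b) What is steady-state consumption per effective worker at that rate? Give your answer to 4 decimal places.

(a) s_gold = 0.4700; (b) c_gold ≈ 2.5482

n + g + δ = 0.01 + 0.03 + 0.04 = 0.08.
For Cobb-Douglas, s_gold equals capital's share: s_gold = 0.47.
Maximizing c = f(k) − (n+g+δ)·k gives f'(k) = n+g+δ, i.e. 0.47·k^(0.47−1) = 0.08, so k_gold = (0.47/0.08)^(1/0.53) ≈ 28.2461.
y_gold = 28.2461^0.47 ≈ 4.8078; c_gold = (1−0.47)·y_gold ≈ 2.5482.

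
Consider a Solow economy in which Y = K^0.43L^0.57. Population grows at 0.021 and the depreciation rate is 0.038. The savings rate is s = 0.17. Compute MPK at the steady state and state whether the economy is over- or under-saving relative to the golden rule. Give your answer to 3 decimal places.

Break-even investment rate: n + δ = 0.021 + 0.038 = 0.059.
Steady-state k*: s·k^0.43 = 0.059·k gives k* = (0.17/0.059)^(1/0.57) ≈ 6.4019.
MPK = 0.43·6.4019^(-0.57) ≈ 0.1492.
MPK > n+δ = 0.059, so the economy is dynamically efficient (under-saving).

under-saving; MPK ≈ 0.149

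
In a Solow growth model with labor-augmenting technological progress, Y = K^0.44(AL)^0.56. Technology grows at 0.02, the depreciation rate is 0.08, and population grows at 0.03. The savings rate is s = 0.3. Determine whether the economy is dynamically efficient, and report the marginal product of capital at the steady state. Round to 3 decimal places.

The effective depreciation rate is n + g + δ = 0.03 + 0.02 + 0.08 = 0.13.
Steady-state k*: s·k^0.44 = 0.13·k gives k* = (0.3/0.13)^(1/0.56) ≈ 4.4518.
MPK = 0.44·4.4518^(-0.56) ≈ 0.1907.
MPK > n+g+δ = 0.13, so the economy is dynamically efficient (under-saving).

dynamically efficient; MPK ≈ 0.191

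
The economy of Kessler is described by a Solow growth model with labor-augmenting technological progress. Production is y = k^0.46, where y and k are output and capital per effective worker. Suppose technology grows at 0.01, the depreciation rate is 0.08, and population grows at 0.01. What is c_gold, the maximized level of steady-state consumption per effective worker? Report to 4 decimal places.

Break-even investment rate: n + g + δ = 0.01 + 0.01 + 0.08 = 0.1.
Golden rule sets MPK = n+g+δ: 0.46·k^(0.46−1) = 0.1, so k_gold = (0.46/0.1)^(1/0.54) ≈ 16.8783.
y_gold = 16.8783^0.46 ≈ 3.6692.
c_gold = y_gold − (n+g+δ)·k_gold = 3.6692 − 0.1·16.8783 ≈ 1.9814.

c_gold ≈ 1.9814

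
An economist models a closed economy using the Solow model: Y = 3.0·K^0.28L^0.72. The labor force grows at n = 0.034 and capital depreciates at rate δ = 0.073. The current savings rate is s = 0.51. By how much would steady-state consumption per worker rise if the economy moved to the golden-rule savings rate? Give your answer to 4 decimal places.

Δc ≈ 0.6774

The effective depreciation rate is n + δ = 0.034 + 0.073 = 0.107.
Current steady state (s = 0.51): k* = (0.51·3.0/0.107)^(1/0.72) ≈ 40.2341, y* = 3.0·40.2341^0.28 ≈ 8.4413, c* = (1−0.51)·8.4413 ≈ 4.1362.
At the golden rule the marginal product of capital equals n+δ: 0.28·3.0·k^(0.28−1) = 0.107. Solving, k_gold = (0.28·3.0/0.107)^(1/0.72) ≈ 17.4949.
y_gold = 3.0·17.4949^0.28 ≈ 6.6855, c_gold = y_gold − 0.107·k_gold ≈ 4.8136.
Gain: Δc = 4.8136 − 4.1362 ≈ 0.6774.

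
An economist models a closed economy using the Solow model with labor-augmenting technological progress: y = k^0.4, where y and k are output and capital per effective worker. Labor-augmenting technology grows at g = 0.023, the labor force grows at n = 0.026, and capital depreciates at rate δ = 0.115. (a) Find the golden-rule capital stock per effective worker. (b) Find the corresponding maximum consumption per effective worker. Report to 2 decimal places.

The effective depreciation rate is n + g + δ = 0.026 + 0.023 + 0.115 = 0.164.
Setting f'(k) = n+g+δ gives 0.4·k^(0.4−1) = 0.164, hence k_gold = (0.4/0.164)^(1/0.6) ≈ 4.4194.
y_gold = 4.4194^0.4 ≈ 1.8119; c_gold = y_gold − 0.164·k_gold ≈ 1.0872.

(a) k_gold ≈ 4.42; (b) c_gold ≈ 1.09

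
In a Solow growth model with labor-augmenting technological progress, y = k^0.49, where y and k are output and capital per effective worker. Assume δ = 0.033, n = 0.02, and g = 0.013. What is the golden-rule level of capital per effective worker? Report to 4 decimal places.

k_gold ≈ 50.9520

The effective depreciation rate is n + g + δ = 0.02 + 0.013 + 0.033 = 0.066.
At the golden rule the marginal product of capital equals n+g+δ: 0.49·k^(0.49−1) = 0.066. Solving, k_gold = (0.49/0.066)^(1/0.51) ≈ 50.9520.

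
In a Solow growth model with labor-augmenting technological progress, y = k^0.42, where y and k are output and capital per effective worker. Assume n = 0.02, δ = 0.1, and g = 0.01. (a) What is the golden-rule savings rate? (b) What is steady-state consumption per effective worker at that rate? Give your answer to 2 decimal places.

(a) s_gold = 0.42; (b) c_gold ≈ 1.36

Break-even investment rate: n + g + δ = 0.02 + 0.01 + 0.1 = 0.13.
For Cobb-Douglas, s_gold equals capital's share: s_gold = 0.42.
Maximizing c = f(k) − (n+g+δ)·k gives f'(k) = n+g+δ, i.e. 0.42·k^(0.42−1) = 0.13, so k_gold = (0.42/0.13)^(1/0.58) ≈ 7.5529.
y_gold = 7.5529^0.42 ≈ 2.3378; c_gold = (1−0.42)·y_gold ≈ 1.3559.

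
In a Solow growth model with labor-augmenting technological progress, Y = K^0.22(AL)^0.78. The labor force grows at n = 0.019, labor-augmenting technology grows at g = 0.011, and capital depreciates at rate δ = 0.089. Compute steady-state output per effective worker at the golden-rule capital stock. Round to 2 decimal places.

y_gold ≈ 1.19

n + g + δ = 0.019 + 0.011 + 0.089 = 0.119.
At the golden rule the marginal product of capital equals n+g+δ: 0.22·k^(0.22−1) = 0.119. Solving, k_gold = (0.22/0.119)^(1/0.78) ≈ 2.1986.
Output: y_gold = k_gold^0.22 = 2.1986^0.22 ≈ 1.1892.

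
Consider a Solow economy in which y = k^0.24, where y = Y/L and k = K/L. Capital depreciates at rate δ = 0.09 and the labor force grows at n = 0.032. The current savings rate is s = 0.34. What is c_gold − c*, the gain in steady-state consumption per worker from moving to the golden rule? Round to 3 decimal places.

n + δ = 0.032 + 0.09 = 0.122.
Current steady state (s = 0.34): k* = (0.34/0.122)^(1/0.76) ≈ 3.8520, y* = 3.8520^0.24 ≈ 1.3822, c* = (1−0.34)·1.3822 ≈ 0.9122.
At the golden rule the marginal product of capital equals n+δ: 0.24·k^(0.24−1) = 0.122. Solving, k_gold = (0.24/0.122)^(1/0.76) ≈ 2.4358.
y_gold = 2.4358^0.24 ≈ 1.2382, c_gold = y_gold − 0.122·k_gold ≈ 0.9410.
Gain: Δc = 0.9410 − 0.9122 ≈ 0.0288.

Δc ≈ 0.029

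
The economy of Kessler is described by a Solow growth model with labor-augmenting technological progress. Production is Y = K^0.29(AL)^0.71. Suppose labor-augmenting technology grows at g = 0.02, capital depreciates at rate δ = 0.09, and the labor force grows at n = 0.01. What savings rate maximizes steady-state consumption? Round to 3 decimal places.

s_gold = 0.290

The effective depreciation rate is n + g + δ = 0.01 + 0.02 + 0.09 = 0.12.
At the golden rule MPK = n+g+δ, and in any Cobb-Douglas steady state s = (n+g+δ)·k/y = MPK·k/y = capital's share 0.29.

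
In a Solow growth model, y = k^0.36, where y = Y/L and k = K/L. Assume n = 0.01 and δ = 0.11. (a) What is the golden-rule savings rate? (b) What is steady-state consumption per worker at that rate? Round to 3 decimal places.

n + δ = 0.01 + 0.11 = 0.12.
For Cobb-Douglas, s_gold equals capital's share: s_gold = 0.36.
Setting f'(k) = n+δ gives 0.36·k^(0.36−1) = 0.12, hence k_gold = (0.36/0.12)^(1/0.64) ≈ 5.5655.
y_gold = 5.5655^0.36 ≈ 1.8552; c_gold = (1−0.36)·y_gold ≈ 1.1873.

(a) s_gold = 0.360; (b) c_gold ≈ 1.187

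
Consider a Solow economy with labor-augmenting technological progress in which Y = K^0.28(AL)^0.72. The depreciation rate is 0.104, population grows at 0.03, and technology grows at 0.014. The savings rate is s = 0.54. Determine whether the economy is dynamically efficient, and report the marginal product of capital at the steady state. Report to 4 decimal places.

dynamically inefficient; MPK ≈ 0.0767

n + g + δ = 0.03 + 0.014 + 0.104 = 0.148.
Steady-state k*: s·k^0.28 = 0.148·k gives k* = (0.54/0.148)^(1/0.72) ≈ 6.0359.
MPK = 0.28·6.0359^(-0.72) ≈ 0.0767.
MPK < n+g+δ = 0.148, so the economy is dynamically inefficient (over-saving).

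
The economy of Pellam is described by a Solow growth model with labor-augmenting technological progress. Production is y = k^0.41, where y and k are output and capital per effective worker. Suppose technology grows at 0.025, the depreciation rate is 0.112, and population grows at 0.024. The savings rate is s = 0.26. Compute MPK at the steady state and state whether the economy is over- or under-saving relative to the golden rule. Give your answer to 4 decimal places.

under-saving; MPK ≈ 0.2539

n + g + δ = 0.024 + 0.025 + 0.112 = 0.161.
Steady-state k*: s·k^0.41 = 0.161·k gives k* = (0.26/0.161)^(1/0.59) ≈ 2.2532.
MPK = 0.41·2.2532^(-0.59) ≈ 0.2539.
MPK > n+g+δ = 0.161, so the economy is dynamically efficient (under-saving).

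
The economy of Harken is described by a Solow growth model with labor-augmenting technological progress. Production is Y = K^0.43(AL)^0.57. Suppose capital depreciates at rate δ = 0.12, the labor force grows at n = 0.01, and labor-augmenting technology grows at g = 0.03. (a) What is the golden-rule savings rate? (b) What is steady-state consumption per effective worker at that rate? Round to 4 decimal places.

(a) s_gold = 0.4300; (b) c_gold ≈ 1.2016

The effective depreciation rate is n + g + δ = 0.01 + 0.03 + 0.12 = 0.16.
For Cobb-Douglas, s_gold equals capital's share: s_gold = 0.43.
Golden rule sets MPK = n+g+δ: 0.43·k^(0.43−1) = 0.16, so k_gold = (0.43/0.16)^(1/0.57) ≈ 5.6656.
y_gold = 5.6656^0.43 ≈ 2.1081; c_gold = (1−0.43)·y_gold ≈ 1.2016.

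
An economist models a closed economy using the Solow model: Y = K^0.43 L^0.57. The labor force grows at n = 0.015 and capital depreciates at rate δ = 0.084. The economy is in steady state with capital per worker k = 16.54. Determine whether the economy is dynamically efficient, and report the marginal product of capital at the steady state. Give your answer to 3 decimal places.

dynamically inefficient; MPK ≈ 0.087

n + δ = 0.015 + 0.084 = 0.099.
MPK = 0.43·k^(0.43−1) = 0.43·16.54^(-0.57) ≈ 0.0869.
MPK < 0.099, so the economy is dynamically inefficient (over-saving).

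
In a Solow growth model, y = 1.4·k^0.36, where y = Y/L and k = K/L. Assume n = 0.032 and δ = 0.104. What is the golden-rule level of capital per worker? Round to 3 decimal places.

k_gold ≈ 7.743

Break-even investment rate: n + δ = 0.032 + 0.104 = 0.136.
At the golden rule the marginal product of capital equals n+δ: 0.36·1.4·k^(0.36−1) = 0.136. Solving, k_gold = (0.36·1.4/0.136)^(1/0.64) ≈ 7.7427.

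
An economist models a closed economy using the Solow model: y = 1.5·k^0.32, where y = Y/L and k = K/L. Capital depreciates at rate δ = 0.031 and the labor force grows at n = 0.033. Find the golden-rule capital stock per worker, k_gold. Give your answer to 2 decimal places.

Break-even investment rate: n + δ = 0.033 + 0.031 = 0.064.
Setting f'(k) = n+δ gives 0.32·1.5·k^(0.32−1) = 0.064, hence k_gold = (0.32·1.5/0.064)^(1/0.68) ≈ 19.3577.

k_gold ≈ 19.36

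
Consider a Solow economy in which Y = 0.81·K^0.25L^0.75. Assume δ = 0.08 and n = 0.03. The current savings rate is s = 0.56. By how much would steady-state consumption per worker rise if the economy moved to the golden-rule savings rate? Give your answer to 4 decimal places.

Δc ≈ 0.1730

n + δ = 0.03 + 0.08 = 0.11.
Current steady state (s = 0.56): k* = (0.56·0.81/0.11)^(1/0.75) ≈ 6.6126, y* = 0.81·6.6126^0.25 ≈ 1.2989, c* = (1−0.56)·1.2989 ≈ 0.5715.
Setting f'(k) = n+δ gives 0.25·0.81·k^(0.25−1) = 0.11, hence k_gold = (0.25·0.81/0.11)^(1/0.75) ≈ 2.2562.
y_gold = 0.81·2.2562^0.25 ≈ 0.9927, c_gold = y_gold − 0.11·k_gold ≈ 0.7445.
Gain: Δc = 0.7445 − 0.5715 ≈ 0.1730.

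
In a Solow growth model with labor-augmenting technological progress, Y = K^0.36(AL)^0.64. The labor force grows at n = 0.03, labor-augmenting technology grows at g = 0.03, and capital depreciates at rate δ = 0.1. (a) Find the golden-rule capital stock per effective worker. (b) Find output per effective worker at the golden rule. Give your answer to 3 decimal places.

(a) k_gold ≈ 3.550; (b) y_gold ≈ 1.578

Capital per effective worker breaks even when investment replaces (n + g + δ)·k; here n + g + δ = 0.16.
Maximizing c = f(k) − (n+g+δ)·k gives f'(k) = n+g+δ, i.e. 0.36·k^(0.36−1) = 0.16, so k_gold = (0.36/0.16)^(1/0.64) ≈ 3.5505.
y_gold = 3.5505^0.36 ≈ 1.5780.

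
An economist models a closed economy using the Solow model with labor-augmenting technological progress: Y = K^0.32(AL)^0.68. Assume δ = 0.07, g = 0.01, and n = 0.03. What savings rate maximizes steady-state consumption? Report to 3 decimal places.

n + g + δ = 0.03 + 0.01 + 0.07 = 0.11.
At the golden rule MPK = n+g+δ, and in any Cobb-Douglas steady state s = (n+g+δ)·k/y = MPK·k/y = capital's share 0.32.

s_gold = 0.320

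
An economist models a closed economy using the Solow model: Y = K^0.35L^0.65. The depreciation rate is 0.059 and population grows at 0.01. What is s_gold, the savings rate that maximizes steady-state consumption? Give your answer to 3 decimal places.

s_gold = 0.350

n + δ = 0.01 + 0.059 = 0.069.
At the golden rule MPK = n+δ, and in any Cobb-Douglas steady state s = (n+δ)·k/y = MPK·k/y = capital's share 0.35.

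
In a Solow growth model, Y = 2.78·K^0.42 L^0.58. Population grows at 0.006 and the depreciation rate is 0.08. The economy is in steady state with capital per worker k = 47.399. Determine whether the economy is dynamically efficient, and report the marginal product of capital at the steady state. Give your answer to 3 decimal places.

The effective depreciation rate is n + δ = 0.006 + 0.08 = 0.086.
MPK = 0.42·2.78·k^(0.42−1) = 0.42·2.78·47.399^(-0.58) ≈ 0.1246.
MPK > 0.086, so the economy is dynamically efficient (under-saving).

dynamically efficient; MPK ≈ 0.125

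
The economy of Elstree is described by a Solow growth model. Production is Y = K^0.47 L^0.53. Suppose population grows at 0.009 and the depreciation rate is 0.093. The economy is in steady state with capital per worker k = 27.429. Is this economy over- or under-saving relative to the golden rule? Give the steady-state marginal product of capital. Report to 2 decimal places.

The effective depreciation rate is n + δ = 0.009 + 0.093 = 0.102.
MPK = 0.47·k^(0.47−1) = 0.47·27.429^(-0.53) ≈ 0.0813.
MPK < 0.102, so the economy is dynamically inefficient (over-saving).

over-saving; MPK ≈ 0.08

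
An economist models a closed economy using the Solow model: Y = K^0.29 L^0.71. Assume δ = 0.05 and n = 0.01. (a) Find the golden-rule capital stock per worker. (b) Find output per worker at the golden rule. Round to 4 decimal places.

(a) k_gold ≈ 9.1987; (b) y_gold ≈ 1.9032

n + δ = 0.01 + 0.05 = 0.06.
Golden rule sets MPK = n+δ: 0.29·k^(0.29−1) = 0.06, so k_gold = (0.29/0.06)^(1/0.71) ≈ 9.1987.
y_gold = 9.1987^0.29 ≈ 1.9032.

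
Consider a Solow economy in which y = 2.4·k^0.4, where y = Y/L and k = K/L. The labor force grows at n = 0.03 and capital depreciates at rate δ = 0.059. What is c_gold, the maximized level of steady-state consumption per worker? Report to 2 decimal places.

n + δ = 0.03 + 0.059 = 0.089.
Setting f'(k) = n+δ gives 0.4·2.4·k^(0.4−1) = 0.089, hence k_gold = (0.4·2.4/0.089)^(1/0.6) ≈ 52.6585.
y_gold = 2.4·52.6585^0.4 ≈ 11.7165.
c_gold = y_gold − (n+δ)·k_gold = 11.7165 − 0.089·52.6585 ≈ 7.0299.

c_gold ≈ 7.03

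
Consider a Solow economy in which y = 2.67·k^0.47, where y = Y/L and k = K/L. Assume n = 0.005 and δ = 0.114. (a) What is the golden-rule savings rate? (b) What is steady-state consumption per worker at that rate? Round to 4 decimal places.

The effective depreciation rate is n + δ = 0.005 + 0.114 = 0.119.
For Cobb-Douglas, s_gold equals capital's share: s_gold = 0.47.
Maximizing c = f(k) − (n+δ)·k gives f'(k) = n+δ, i.e. 0.47·2.67·k^(0.47−1) = 0.119, so k_gold = (0.47·2.67/0.119)^(1/0.53) ≈ 85.1738.
y_gold = 2.67·85.1738^0.47 ≈ 21.5653; c_gold = (1−0.47)·y_gold ≈ 11.4296.

(a) s_gold = 0.4700; (b) c_gold ≈ 11.4296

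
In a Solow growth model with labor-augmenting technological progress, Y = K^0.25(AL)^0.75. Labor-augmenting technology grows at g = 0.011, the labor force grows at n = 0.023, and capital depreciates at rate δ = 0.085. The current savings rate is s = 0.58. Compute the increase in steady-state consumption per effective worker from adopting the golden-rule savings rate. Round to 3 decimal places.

Δc ≈ 0.248

n + g + δ = 0.023 + 0.011 + 0.085 = 0.119.
Current steady state (s = 0.58): k* = (0.58/0.119)^(1/0.75) ≈ 8.2637, y* = 8.2637^0.25 ≈ 1.6955, c* = (1−0.58)·1.6955 ≈ 0.7121.
Setting f'(k) = n+g+δ gives 0.25·k^(0.25−1) = 0.119, hence k_gold = (0.25/0.119)^(1/0.75) ≈ 2.6907.
y_gold = 2.6907^0.25 ≈ 1.2807, c_gold = y_gold − 0.119·k_gold ≈ 0.9606.
Gain: Δc = 0.9606 − 0.7121 ≈ 0.2485.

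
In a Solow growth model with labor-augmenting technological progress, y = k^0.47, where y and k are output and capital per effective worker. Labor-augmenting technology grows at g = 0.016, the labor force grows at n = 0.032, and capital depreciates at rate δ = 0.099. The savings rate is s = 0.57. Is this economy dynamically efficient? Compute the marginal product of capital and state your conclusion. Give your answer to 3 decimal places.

dynamically inefficient; MPK ≈ 0.121

n + g + δ = 0.032 + 0.016 + 0.099 = 0.147.
Steady-state k*: s·k^0.47 = 0.147·k gives k* = (0.57/0.147)^(1/0.53) ≈ 12.8969.
MPK = 0.47·12.8969^(-0.53) ≈ 0.1212.
MPK < n+g+δ = 0.147, so the economy is dynamically inefficient (over-saving).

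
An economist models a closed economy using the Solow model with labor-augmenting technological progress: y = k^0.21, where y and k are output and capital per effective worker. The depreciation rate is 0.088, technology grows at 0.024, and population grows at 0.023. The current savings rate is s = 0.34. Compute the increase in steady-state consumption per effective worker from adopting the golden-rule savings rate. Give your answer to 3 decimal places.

The effective depreciation rate is n + g + δ = 0.023 + 0.024 + 0.088 = 0.135.
Current steady state (s = 0.34): k* = (0.34/0.135)^(1/0.79) ≈ 3.2194, y* = 3.2194^0.21 ≈ 1.2783, c* = (1−0.34)·1.2783 ≈ 0.8437.
Maximizing c = f(k) − (n+g+δ)·k gives f'(k) = n+g+δ, i.e. 0.21·k^(0.21−1) = 0.135, so k_gold = (0.21/0.135)^(1/0.79) ≈ 1.7494.
y_gold = 1.7494^0.21 ≈ 1.1246, c_gold = y_gold − 0.135·k_gold ≈ 0.8885.
Gain: Δc = 0.8885 − 0.8437 ≈ 0.0448.

Δc ≈ 0.045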